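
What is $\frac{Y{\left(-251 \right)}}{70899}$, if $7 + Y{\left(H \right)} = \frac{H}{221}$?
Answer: $- \frac{1798}{15668679} \approx -0.00011475$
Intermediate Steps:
$Y{\left(H \right)} = -7 + \frac{H}{221}$
$\frac{Y{\left(-251 \right)}}{70899} = \frac{-7 + \frac{1}{221} \left(-251\right)}{70899} = \left(-7 - \frac{251}{221}\right) \frac{1}{70899} = \left(- \frac{1798}{221}\right) \frac{1}{70899} = - \frac{1798}{15668679}$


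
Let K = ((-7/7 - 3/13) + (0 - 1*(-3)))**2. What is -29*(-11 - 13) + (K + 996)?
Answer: 286477/169 ≈ 1695.1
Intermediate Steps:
K = 529/169 (K = ((-7*1/7 - 3*1/13) + (0 + 3))**2 = ((-1 - 3/13) + 3)**2 = (-16/13 + 3)**2 = (23/13)**2 = 529/169 ≈ 3.1302)
-29*(-11 - 13) + (K + 996) = -29*(-11 - 13) + (529/169 + 996) = -29*(-24) + 168853/169 = 696 + 168853/169 = 286477/169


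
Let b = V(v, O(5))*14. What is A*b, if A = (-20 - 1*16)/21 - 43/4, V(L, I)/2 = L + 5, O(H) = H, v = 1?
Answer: -2094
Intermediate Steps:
V(L, I) = 10 + 2*L (V(L, I) = 2*(L + 5) = 2*(5 + L) = 10 + 2*L)
A = -349/28 (A = (-20 - 16)*(1/21) - 43*¼ = -36*1/21 - 43/4 = -12/7 - 43/4 = -349/28 ≈ -12.464)
b = 168 (b = (10 + 2*1)*14 = (10 + 2)*14 = 12*14 = 168)
A*b = -349/28*168 = -2094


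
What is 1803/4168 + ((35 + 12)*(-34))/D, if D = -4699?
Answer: 15132761/19585432 ≈ 0.77265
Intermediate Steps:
1803/4168 + ((35 + 12)*(-34))/D = 1803/4168 + ((35 + 12)*(-34))/(-4699) = 1803*(1/4168) + (47*(-34))*(-1/4699) = 1803/4168 - 1598*(-1/4699) = 1803/4168 + 1598/4699 = 15132761/19585432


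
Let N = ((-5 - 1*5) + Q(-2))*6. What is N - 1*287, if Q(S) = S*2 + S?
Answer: -383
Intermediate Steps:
Q(S) = 3*S (Q(S) = 2*S + S = 3*S)
N = -96 (N = ((-5 - 1*5) + 3*(-2))*6 = ((-5 - 5) - 6)*6 = (-10 - 6)*6 = -16*6 = -96)
N - 1*287 = -96 - 1*287 = -96 - 287 = -383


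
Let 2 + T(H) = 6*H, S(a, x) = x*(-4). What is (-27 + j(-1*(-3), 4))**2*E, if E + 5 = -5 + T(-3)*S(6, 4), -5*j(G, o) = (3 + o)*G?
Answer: 1508832/5 ≈ 3.0177e+5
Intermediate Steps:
j(G, o) = -G*(3 + o)/5 (j(G, o) = -(3 + o)*G/5 = -G*(3 + o)/5)
S(a, x) = -4*x
T(H) = -2 + 6*H
E = 310 (E = -5 + (-5 + (-2 + 6*(-3))*(-4*4)) = -5 + (-5 + (-2 - 18)*(-16)) = -5 + (-5 - 20*(-16)) = -5 + (-5 + 320) = -5 + 315 = 310)
(-27 + j(-1*(-3), 4))**2*E = (-27 - (-1*(-3))*(3 + 4)/5)**2*310 = (-27 - 1/5*3*7)**2*310 = (-27 - 21/5)**2*310 = (-156/5)**2*310 = (24336/25)*310 = 1508832/5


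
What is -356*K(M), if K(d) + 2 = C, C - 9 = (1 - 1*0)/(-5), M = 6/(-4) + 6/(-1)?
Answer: -12104/5 ≈ -2420.8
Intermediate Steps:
M = -15/2 (M = 6*(-¼) + 6*(-1) = -3/2 - 6 = -15/2 ≈ -7.5000)
C = 44/5 (C = 9 + (1 - 1*0)/(-5) = 9 + (1 + 0)*(-⅕) = 9 + 1*(-⅕) = 9 - ⅕ = 44/5 ≈ 8.8000)
K(d) = 34/5 (K(d) = -2 + 44/5 = 34/5)
-356*K(M) = -356*34/5 = -12104/5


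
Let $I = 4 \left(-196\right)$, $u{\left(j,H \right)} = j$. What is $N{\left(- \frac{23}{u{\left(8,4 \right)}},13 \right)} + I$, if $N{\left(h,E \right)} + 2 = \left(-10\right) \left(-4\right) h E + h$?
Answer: $- \frac{18271}{8} \approx -2283.9$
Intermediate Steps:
$I = -784$
$N{\left(h,E \right)} = -2 + h + 40 E h$ ($N{\left(h,E \right)} = -2 + \left(\left(-10\right) \left(-4\right) h E + h\right) = -2 + \left(40 h E + h\right) = -2 + \left(40 E h + h\right) = -2 + \left(h + 40 E h\right) = -2 + h + 40 E h$)
$N{\left(- \frac{23}{u{\left(8,4 \right)}},13 \right)} + I = \left(-2 - \frac{23}{8} + 40 \cdot 13 \left(- \frac{23}{8}\right)\right) - 784 = \left(-2 - \frac{23}{8} - 1495\right) - 784 = - \frac{11999}{8} - 784 = - \frac{18271}{8}$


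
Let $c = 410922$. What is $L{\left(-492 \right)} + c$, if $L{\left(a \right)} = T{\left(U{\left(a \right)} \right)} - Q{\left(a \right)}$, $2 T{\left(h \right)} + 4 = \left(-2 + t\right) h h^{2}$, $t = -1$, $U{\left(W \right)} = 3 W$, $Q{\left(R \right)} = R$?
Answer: $4823778676$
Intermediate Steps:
$T{\left(h \right)} = -2 - \frac{3 h^{3}}{2}$ ($T{\left(h \right)} = -2 + \frac{\left(-2 - 1\right) h h^{2}}{2} = -2 + \frac{- 3 h h^{2}}{2} = -2 + \frac{\left(-3\right) h^{3}}{2} = -2 - \frac{3 h^{3}}{2}$)
$L{\left(a \right)} = -2 - a - \frac{81 a^{3}}{2}$ ($L{\left(a \right)} = \left(-2 - \frac{3 \left(3 a\right)^{3}}{2}\right) - a = \left(-2 - \frac{3 \cdot 27 a^{3}}{2}\right) - a = \left(-2 - \frac{81 a^{3}}{2}\right) - a = -2 - a - \frac{81 a^{3}}{2}$)
$L{\left(-492 \right)} + c = \left(-2 - -492 - \frac{81 \left(-492\right)^{3}}{2}\right) + 410922 = \left(-2 + 492 - -4823367264\right) + 410922 = \left(-2 + 492 + 4823367264\right) + 410922 = 4823367754 + 410922 = 4823778676$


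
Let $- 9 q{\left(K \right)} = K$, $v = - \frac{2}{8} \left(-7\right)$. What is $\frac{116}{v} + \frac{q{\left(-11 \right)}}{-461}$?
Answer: $\frac{1925059}{29043} \approx 66.283$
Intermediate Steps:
$v = \frac{7}{4}$ ($v = \left(-2\right) \frac{1}{8} \left(-7\right) = \left(- \frac{1}{4}\right) \left(-7\right) = \frac{7}{4} \approx 1.75$)
$q{\left(K \right)} = - \frac{K}{9}$
$\frac{116}{v} + \frac{q{\left(-11 \right)}}{-461} = \frac{116}{\frac{7}{4}} + \frac{\left(- \frac{1}{9}\right) \left(-11\right)}{-461} = 116 \cdot \frac{4}{7} + \frac{11}{9} \left(- \frac{1}{461}\right) = \frac{464}{7} - \frac{11}{4149} = \frac{1925059}{29043}$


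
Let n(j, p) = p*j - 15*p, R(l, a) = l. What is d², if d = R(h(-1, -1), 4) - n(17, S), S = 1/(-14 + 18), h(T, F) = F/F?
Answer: ¼ ≈ 0.25000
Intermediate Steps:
h(T, F) = 1
S = ¼ (S = 1/4 = ¼ ≈ 0.25000)
n(j, p) = -15*p + j*p (n(j, p) = j*p - 15*p = -15*p + j*p)
d = ½ (d = 1 - (-15 + 17)/4 = 1 - 2/4 = 1 - 1*½ = 1 - ½ = ½ ≈ 0.50000)
d² = (½)² = ¼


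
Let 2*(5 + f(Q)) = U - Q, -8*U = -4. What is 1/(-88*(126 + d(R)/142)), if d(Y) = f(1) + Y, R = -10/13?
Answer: -923/10230781 ≈ -9.0218e-5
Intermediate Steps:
U = ½ (U = -⅛*(-4) = ½ ≈ 0.50000)
f(Q) = -19/4 - Q/2 (f(Q) = -5 + (½ - Q)/2 = -5 + (¼ - Q/2) = -19/4 - Q/2)
R = -10/13 (R = -10*1/13 = -10/13 ≈ -0.76923)
d(Y) = -21/4 + Y (d(Y) = (-19/4 - ½*1) + Y = (-19/4 - ½) + Y = -21/4 + Y)
1/(-88*(126 + d(R)/142)) = 1/(-88*(126 + (-21/4 - 10/13)/142)) = 1/(-88*(126 - 313/52*1/142)) = 1/(-88*(126 - 313/7384)) = 1/(-88*930071/7384) = 1/(-10230781/923) = -923/10230781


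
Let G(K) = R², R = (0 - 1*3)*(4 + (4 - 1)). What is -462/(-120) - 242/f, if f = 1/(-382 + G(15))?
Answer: -285483/20 ≈ -14274.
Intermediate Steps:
R = -21 (R = (0 - 3)*(4 + 3) = -3*7 = -21)
G(K) = 441 (G(K) = (-21)² = 441)
f = 1/59 (f = 1/(-382 + 441) = 1/59 ≈ 0.016949)
-462/(-120) - 242/f = -462/(-120) - 242/1/59 = -462*(-1/120) - 242*59 = 77/20 - 14278 = -285483/20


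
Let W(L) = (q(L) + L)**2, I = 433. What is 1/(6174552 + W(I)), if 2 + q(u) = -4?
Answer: 1/6356881 ≈ 1.5731e-7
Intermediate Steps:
q(u) = -6 (q(u) = -2 - 4 = -6)
W(L) = (-6 + L)**2
1/(6174552 + W(I)) = 1/(6174552 + (-6 + 433)**2) = 1/(6174552 + 427**2) = 1/(6174552 + 182329) = 1/6356881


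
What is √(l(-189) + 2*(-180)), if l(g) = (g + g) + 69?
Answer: I*√669 ≈ 25.865*I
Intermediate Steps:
l(g) = 69 + 2*g (l(g) = 2*g + 69 = 69 + 2*g)
√(l(-189) + 2*(-180)) = √((69 + 2*(-189)) + 2*(-180)) = √((69 - 378) - 360) = √(-309 - 360) = √(-669) = I*√669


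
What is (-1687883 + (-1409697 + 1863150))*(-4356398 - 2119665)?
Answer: 7994246449090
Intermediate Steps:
(-1687883 + (-1409697 + 1863150))*(-4356398 - 2119665) = (-1687883 + 453453)*(-6476063) = -1234430*(-6476063) = 7994246449090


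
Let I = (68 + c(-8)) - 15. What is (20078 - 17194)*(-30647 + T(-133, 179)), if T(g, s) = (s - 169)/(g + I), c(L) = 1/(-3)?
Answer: -21301099988/241 ≈ -8.8386e+7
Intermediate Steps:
c(L) = -⅓
I = 158/3 (I = (68 - ⅓) - 15 = 203/3 - 15 = 158/3 ≈ 52.667)
T(g, s) = (-169 + s)/(158/3 + g) (T(g, s) = (s - 169)/(g + 158/3) = (-169 + s)/(158/3 + g))
(20078 - 17194)*(-30647 + T(-133, 179)) = (20078 - 17194)*(-30647 + 3*(-169 + 179)/(158 + 3*(-133))) = 2884*(-30647 + 3*10/(158 - 399)) = 2884*(-30647 + 3*10/(-241)) = 2884*(-30647 + 3*(-1/241)*10) = 2884*(-30647 - 30/241) = 2884*(-7385957/241) = -21301099988/241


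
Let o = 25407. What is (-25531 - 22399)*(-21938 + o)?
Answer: -166269170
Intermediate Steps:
(-25531 - 22399)*(-21938 + o) = (-25531 - 22399)*(-21938 + 25407) = -47930*3469 = -166269170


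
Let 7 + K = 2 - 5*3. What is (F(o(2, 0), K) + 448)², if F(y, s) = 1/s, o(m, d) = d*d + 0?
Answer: 80263681/400 ≈ 2.0066e+5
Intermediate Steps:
o(m, d) = d² (o(m, d) = d² + 0 = d²)
K = -20 (K = -7 + (2 - 5*3) = -7 + (2 - 15) = -7 - 13 = -20)
(F(o(2, 0), K) + 448)² = (1/(-20) + 448)² = (-1/20 + 448)² = (8959/20)² = 80263681/400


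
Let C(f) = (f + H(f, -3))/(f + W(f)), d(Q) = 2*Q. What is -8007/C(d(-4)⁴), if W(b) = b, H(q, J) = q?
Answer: -8007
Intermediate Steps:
C(f) = 1 (C(f) = (f + f)/(f + f) = (2*f)/((2*f)) = (2*f)*(1/(2*f)) = 1)
-8007/C(d(-4)⁴) = -8007/1 = -8007*1 = -8007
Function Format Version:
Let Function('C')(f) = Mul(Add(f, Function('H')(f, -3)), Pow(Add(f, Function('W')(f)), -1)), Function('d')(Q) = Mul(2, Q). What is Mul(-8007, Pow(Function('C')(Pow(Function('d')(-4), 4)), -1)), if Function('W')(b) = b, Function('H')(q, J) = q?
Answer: -8007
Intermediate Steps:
Function('C')(f) = 1 (Function('C')(f) = Mul(Add(f, f), Pow(Add(f, f), -1)) = Mul(Mul(2, f), Pow(Mul(2, f), -1)) = Mul(Mul(2, f), Mul(Rational(1, 2), Pow(f, -1))) = 1)
Mul(-8007, Pow(Function('C')(Pow(Function('d')(-4), 4)), -1)) = Mul(-8007, Pow(1, -1)) = Mul(-8007, 1) = -8007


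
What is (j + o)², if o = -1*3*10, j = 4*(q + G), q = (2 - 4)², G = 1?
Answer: 100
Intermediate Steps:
q = 4 (q = (-2)² = 4)
j = 20 (j = 4*(4 + 1) = 4*5 = 20)
o = -30 (o = -3*10 = -30)
(j + o)² = (20 - 30)² = (-10)² = 100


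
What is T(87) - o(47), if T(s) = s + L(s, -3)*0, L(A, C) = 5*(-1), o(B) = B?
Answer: 40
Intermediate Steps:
L(A, C) = -5
T(s) = s (T(s) = s - 5*0 = s + 0 = s)
T(87) - o(47) = 87 - 1*47 = 87 - 47 = 40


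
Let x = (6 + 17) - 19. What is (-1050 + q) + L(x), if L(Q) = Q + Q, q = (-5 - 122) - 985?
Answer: -2154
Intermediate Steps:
x = 4 (x = 23 - 19 = 4)
q = -1112 (q = -127 - 985 = -1112)
L(Q) = 2*Q
(-1050 + q) + L(x) = (-1050 - 1112) + 2*4 = -2162 + 8 = -2154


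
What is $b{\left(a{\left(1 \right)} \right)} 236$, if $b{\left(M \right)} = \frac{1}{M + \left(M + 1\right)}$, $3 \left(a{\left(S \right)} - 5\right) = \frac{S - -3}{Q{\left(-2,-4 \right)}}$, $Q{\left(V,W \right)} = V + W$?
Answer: $\frac{2124}{95} \approx 22.358$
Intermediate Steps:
$a{\left(S \right)} = \frac{29}{6} - \frac{S}{18}$ ($a{\left(S \right)} = 5 + \frac{\left(S - -3\right) \frac{1}{-2 - 4}}{3} = 5 + \frac{\left(S + 3\right) \frac{1}{-6}}{3} = 5 + \frac{\left(3 + S\right) \left(- \frac{1}{6}\right)}{3} = 5 + \frac{- \frac{1}{2} - \frac{S}{6}}{3} = 5 - \left(\frac{1}{6} + \frac{S}{18}\right) = \frac{29}{6} - \frac{S}{18}$)
$b{\left(M \right)} = \frac{1}{1 + 2 M}$ ($b{\left(M \right)} = \frac{1}{M + \left(1 + M\right)} = \frac{1}{1 + 2 M}$)
$b{\left(a{\left(1 \right)} \right)} 236 = \frac{1}{1 + 2 \left(\frac{29}{6} - \frac{1}{18}\right)} 236 = \frac{1}{1 + 2 \cdot \frac{43}{9}} \cdot 236 = \frac{1}{1 + \frac{86}{9}} \cdot 236 = \frac{1}{\frac{95}{9}} \cdot 236 = \frac{9}{95} \cdot 236 = \frac{2124}{95}$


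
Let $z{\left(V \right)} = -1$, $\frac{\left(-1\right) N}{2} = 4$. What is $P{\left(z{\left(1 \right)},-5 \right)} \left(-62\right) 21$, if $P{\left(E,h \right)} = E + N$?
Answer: $11718$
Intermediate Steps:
$N = -8$ ($N = \left(-2\right) 4 = -8$)
$P{\left(E,h \right)} = -8 + E$ ($P{\left(E,h \right)} = E - 8 = -8 + E$)
$P{\left(z{\left(1 \right)},-5 \right)} \left(-62\right) 21 = \left(-8 - 1\right) \left(-62\right) 21 = \left(-9\right) \left(-62\right) 21 = 558 \cdot 21 = 11718$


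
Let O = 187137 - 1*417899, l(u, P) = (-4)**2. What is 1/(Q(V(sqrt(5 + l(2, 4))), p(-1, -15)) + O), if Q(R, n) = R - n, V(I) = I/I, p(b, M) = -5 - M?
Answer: -1/230771 ≈ -4.3333e-6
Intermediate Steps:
l(u, P) = 16
V(I) = 1
O = -230762 (O = 187137 - 417899 = -230762)
1/(Q(V(sqrt(5 + l(2, 4))), p(-1, -15)) + O) = 1/((1 - (-5 - 1*(-15))) - 230762) = 1/((1 - (-5 + 15)) - 230762) = 1/((1 - 1*10) - 230762) = 1/((1 - 10) - 230762) = 1/(-9 - 230762) = 1/(-230771) = -1/230771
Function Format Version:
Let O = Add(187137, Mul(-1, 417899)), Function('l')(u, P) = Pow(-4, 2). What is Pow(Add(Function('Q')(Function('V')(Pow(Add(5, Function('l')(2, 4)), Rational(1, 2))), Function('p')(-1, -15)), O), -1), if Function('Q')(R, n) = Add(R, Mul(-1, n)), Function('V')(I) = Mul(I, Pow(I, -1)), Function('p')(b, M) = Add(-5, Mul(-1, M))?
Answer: Rational(-1, 230771) ≈ -4.3333e-6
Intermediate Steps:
Function('l')(u, P) = 16
Function('V')(I) = 1
O = -230762 (O = Add(187137, -417899) = -230762)
Pow(Add(Function('Q')(Function('V')(Pow(Add(5, Function('l')(2, 4)), Rational(1, 2))), Function('p')(-1, -15)), O), -1) = Pow(Add(Add(1, Mul(-1, Add(-5, Mul(-1, -15)))), -230762), -1) = Pow(Add(Add(1, Mul(-1, Add(-5, 15))), -230762), -1) = Pow(Add(Add(1, Mul(-1, 10)), -230762), -1) = Pow(Add(Add(1, -10), -230762), -1) = Pow(Add(-9, -230762), -1) = Pow(-230771, -1) = Rational(-1, 230771)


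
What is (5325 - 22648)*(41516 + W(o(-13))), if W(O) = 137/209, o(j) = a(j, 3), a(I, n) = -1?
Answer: -150311341863/209 ≈ -7.1919e+8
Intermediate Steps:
o(j) = -1
W(O) = 137/209 (W(O) = 137*(1/209) = 137/209)
(5325 - 22648)*(41516 + W(o(-13))) = (5325 - 22648)*(41516 + 137/209) = -17323*8676981/209 = -150311341863/209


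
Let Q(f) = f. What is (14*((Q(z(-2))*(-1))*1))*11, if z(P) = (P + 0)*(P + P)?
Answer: -1232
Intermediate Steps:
z(P) = 2*P² (z(P) = P*(2*P) = 2*P²)
(14*((Q(z(-2))*(-1))*1))*11 = (14*(((2*(-2)²)*(-1))*1))*11 = (14*(((2*4)*(-1))*1))*11 = (14*((8*(-1))*1))*11 = (14*(-8*1))*11 = (14*(-8))*11 = -112*11 = -1232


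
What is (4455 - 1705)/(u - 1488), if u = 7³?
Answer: -550/229 ≈ -2.4017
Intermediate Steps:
u = 343
(4455 - 1705)/(u - 1488) = (4455 - 1705)/(343 - 1488) = 2750/(-1145) = 2750*(-1/1145) = -550/229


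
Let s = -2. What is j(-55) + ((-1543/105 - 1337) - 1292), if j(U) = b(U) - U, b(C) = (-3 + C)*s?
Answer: -259633/105 ≈ -2472.7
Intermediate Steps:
b(C) = 6 - 2*C (b(C) = (-3 + C)*(-2) = 6 - 2*C)
j(U) = 6 - 3*U (j(U) = (6 - 2*U) - U = 6 - 3*U)
j(-55) + ((-1543/105 - 1337) - 1292) = (6 - 3*(-55)) + ((-1543/105 - 1337) - 1292) = (6 + 165) + ((-1543*1/105 - 1337) - 1292) = 171 + ((-1543/105 - 1337) - 1292) = 171 + (-141928/105 - 1292) = 171 - 277588/105 = -259633/105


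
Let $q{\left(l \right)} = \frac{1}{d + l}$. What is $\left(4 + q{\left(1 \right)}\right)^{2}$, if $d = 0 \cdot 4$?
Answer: $25$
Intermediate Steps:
$d = 0$
$q{\left(l \right)} = \frac{1}{l}$ ($q{\left(l \right)} = \frac{1}{0 + l} = \frac{1}{l}$)
$\left(4 + q{\left(1 \right)}\right)^{2} = \left(4 + 1^{-1}\right)^{2} = \left(4 + 1\right)^{2} = 5^{2} = 25$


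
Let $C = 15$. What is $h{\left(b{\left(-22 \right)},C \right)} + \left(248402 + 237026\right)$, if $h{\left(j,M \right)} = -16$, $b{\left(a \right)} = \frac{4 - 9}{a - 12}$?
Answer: $485412$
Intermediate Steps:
$b{\left(a \right)} = - \frac{5}{-12 + a}$
$h{\left(b{\left(-22 \right)},C \right)} + \left(248402 + 237026\right) = -16 + \left(248402 + 237026\right) = -16 + 485428 = 485412$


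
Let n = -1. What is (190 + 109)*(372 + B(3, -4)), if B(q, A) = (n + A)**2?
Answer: 118703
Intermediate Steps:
B(q, A) = (-1 + A)**2
(190 + 109)*(372 + B(3, -4)) = (190 + 109)*(372 + (-1 - 4)**2) = 299*(372 + (-5)**2) = 299*(372 + 25) = 299*397 = 118703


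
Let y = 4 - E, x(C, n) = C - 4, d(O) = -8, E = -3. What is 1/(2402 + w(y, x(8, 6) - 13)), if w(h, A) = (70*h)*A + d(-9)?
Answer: -1/2016 ≈ -0.00049603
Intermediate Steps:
x(C, n) = -4 + C
y = 7 (y = 4 - 1*(-3) = 4 + 3 = 7)
w(h, A) = -8 + 70*A*h (w(h, A) = (70*h)*A - 8 = 70*A*h - 8 = -8 + 70*A*h)
1/(2402 + w(y, x(8, 6) - 13)) = 1/(2402 + (-8 + 70*((-4 + 8) - 13)*7)) = 1/(2402 + (-8 + 70*(4 - 13)*7)) = 1/(2402 + (-8 + 70*(-9)*7)) = 1/(2402 + (-8 - 4410)) = 1/(2402 - 4418) = 1/(-2016) = -1/2016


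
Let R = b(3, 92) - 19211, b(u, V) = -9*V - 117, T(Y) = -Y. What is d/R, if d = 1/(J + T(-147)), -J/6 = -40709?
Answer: -1/4926146556 ≈ -2.0300e-10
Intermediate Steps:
J = 244254 (J = -6*(-40709) = 244254)
b(u, V) = -117 - 9*V
d = 1/244401 (d = 1/(244254 - 1*(-147)) = 1/(244254 + 147) = 1/244401 ≈ 4.0916e-6)
R = -20156 (R = (-117 - 9*92) - 19211 = (-117 - 828) - 19211 = -945 - 19211 = -20156)
d/R = (1/244401)/(-20156) = (1/244401)*(-1/20156) = -1/4926146556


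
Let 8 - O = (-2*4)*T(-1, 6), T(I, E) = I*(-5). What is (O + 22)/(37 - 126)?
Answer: -70/89 ≈ -0.78652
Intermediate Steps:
T(I, E) = -5*I
O = 48 (O = 8 - (-2*4)*(-5*(-1)) = 8 - (-8)*5 = 8 - 1*(-40) = 8 + 40 = 48)
(O + 22)/(37 - 126) = (48 + 22)/(37 - 126) = 70/(-89) = 70*(-1/89) = -70/89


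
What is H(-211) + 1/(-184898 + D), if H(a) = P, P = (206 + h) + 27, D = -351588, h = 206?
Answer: 235517353/536486 ≈ 439.00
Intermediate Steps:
P = 439 (P = (206 + 206) + 27 = 412 + 27 = 439)
H(a) = 439
H(-211) + 1/(-184898 + D) = 439 + 1/(-184898 - 351588) = 439 + 1/(-536486) = 439 - 1/536486 = 235517353/536486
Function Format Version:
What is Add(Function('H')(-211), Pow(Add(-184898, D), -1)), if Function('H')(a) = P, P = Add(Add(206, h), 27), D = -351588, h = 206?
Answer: Rational(235517353, 536486) ≈ 439.00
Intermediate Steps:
P = 439 (P = Add(Add(206, 206), 27) = Add(412, 27) = 439)
Function('H')(a) = 439
Add(Function('H')(-211), Pow(Add(-184898, D), -1)) = Add(439, Pow(Add(-184898, -351588), -1)) = Add(439, Pow(-536486, -1)) = Add(439, Rational(-1, 536486)) = Rational(235517353, 536486)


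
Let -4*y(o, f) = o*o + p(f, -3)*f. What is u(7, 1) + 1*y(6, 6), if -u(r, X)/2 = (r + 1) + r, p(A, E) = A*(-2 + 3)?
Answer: -48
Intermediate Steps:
p(A, E) = A (p(A, E) = A*1 = A)
u(r, X) = -2 - 4*r (u(r, X) = -2*((r + 1) + r) = -2*((1 + r) + r) = -2*(1 + 2*r) = -2 - 4*r)
y(o, f) = -f²/4 - o²/4 (y(o, f) = -(o*o + f*f)/4 = -(o² + f²)/4 = -(f² + o²)/4 = -f²/4 - o²/4)
u(7, 1) + 1*y(6, 6) = (-2 - 4*7) + 1*(-¼*6² - ¼*6²) = (-2 - 28) + 1*(-¼*36 - ¼*36) = -30 + 1*(-9 - 9) = -30 + 1*(-18) = -30 - 18 = -48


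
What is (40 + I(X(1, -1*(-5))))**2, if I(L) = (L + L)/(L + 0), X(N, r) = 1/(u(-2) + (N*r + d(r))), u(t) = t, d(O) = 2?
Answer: 1764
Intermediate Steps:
X(N, r) = 1/(N*r) (X(N, r) = 1/(-2 + (N*r + 2)) = 1/(-2 + (2 + N*r)) = 1/(N*r))
I(L) = 2 (I(L) = (2*L)/L = 2)
(40 + I(X(1, -1*(-5))))**2 = (40 + 2)**2 = 42**2 = 1764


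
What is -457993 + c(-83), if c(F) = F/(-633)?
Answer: -289909486/633 ≈ -4.5799e+5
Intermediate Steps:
c(F) = -F/633 (c(F) = F*(-1/633) = -F/633)
-457993 + c(-83) = -457993 - 1/633*(-83) = -457993 + 83/633 = -289909486/633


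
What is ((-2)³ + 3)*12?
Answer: -60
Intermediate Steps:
((-2)³ + 3)*12 = (-8 + 3)*12 = -5*12 = -60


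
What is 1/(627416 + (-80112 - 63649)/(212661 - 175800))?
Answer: 36861/23127037415 ≈ 1.5938e-6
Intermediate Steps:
1/(627416 + (-80112 - 63649)/(212661 - 175800)) = 1/(627416 - 143761/36861) = 1/(23127037415/36861) = 36861/23127037415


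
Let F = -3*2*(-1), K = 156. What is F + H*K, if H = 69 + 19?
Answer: 13734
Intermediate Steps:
F = 6 (F = -6*(-1) = 6)
H = 88
F + H*K = 6 + 88*156 = 6 + 13728 = 13734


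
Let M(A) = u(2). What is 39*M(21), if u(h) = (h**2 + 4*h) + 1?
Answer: 507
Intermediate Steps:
u(h) = 1 + h**2 + 4*h
M(A) = 13 (M(A) = 1 + 2**2 + 4*2 = 1 + 4 + 8 = 13)
39*M(21) = 39*13 = 507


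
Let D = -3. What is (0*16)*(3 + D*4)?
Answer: 0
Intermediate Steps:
(0*16)*(3 + D*4) = (0*16)*(3 - 3*4) = 0*(3 - 12) = 0*(-9) = 0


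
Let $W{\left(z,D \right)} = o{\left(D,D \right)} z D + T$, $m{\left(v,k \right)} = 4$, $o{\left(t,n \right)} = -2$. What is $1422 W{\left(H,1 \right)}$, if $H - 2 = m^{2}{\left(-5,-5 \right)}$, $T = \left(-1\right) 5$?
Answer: $-58302$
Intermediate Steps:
$T = -5$
$H = 18$ ($H = 2 + 4^{2} = 2 + 16 = 18$)
$W{\left(z,D \right)} = -5 - 2 D z$ ($W{\left(z,D \right)} = - 2 z D - 5 = - 2 D z - 5 = -5 - 2 D z$)
$1422 W{\left(H,1 \right)} = 1422 \left(-5 - 2 \cdot 18\right) = 1422 \left(-5 - 36\right) = 1422 \left(-41\right) = -58302$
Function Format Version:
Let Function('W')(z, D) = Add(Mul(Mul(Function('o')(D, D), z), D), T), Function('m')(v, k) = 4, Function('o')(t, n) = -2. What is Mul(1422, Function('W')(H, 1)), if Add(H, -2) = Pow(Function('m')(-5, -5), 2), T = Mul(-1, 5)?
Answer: -58302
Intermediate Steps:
T = -5
H = 18 (H = Add(2, Pow(4, 2)) = Add(2, 16) = 18)
Function('W')(z, D) = Add(-5, Mul(-2, D, z)) (Function('W')(z, D) = Add(Mul(Mul(-2, z), D), -5) = Add(Mul(-2, D, z), -5) = Add(-5, Mul(-2, D, z)))
Mul(1422, Function('W')(H, 1)) = Mul(1422, Add(-5, Mul(-2, 1, 18))) = Mul(1422, Add(-5, -36)) = Mul(1422, -41) = -58302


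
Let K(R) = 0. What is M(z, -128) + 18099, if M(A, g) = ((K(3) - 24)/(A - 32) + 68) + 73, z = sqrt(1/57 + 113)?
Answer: 473587008/25963 + 12*sqrt(367194)/25963 ≈ 18241.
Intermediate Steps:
z = sqrt(367194)/57 (z = sqrt(1/57 + 113) = sqrt(6442/57) = sqrt(367194)/57 ≈ 10.631)
M(A, g) = 141 - 24/(-32 + A) (M(A, g) = ((0 - 24)/(A - 32) + 68) + 73 = (-24/(-32 + A) + 68) + 73 = (68 - 24/(-32 + A)) + 73 = 141 - 24/(-32 + A))
M(z, -128) + 18099 = 3*(-1512 + 47*(sqrt(367194)/57))/(-32 + sqrt(367194)/57) + 18099 = 3*(-1512 + 47*sqrt(367194)/57)/(-32 + sqrt(367194)/57) + 18099 = 18099 + 3*(-1512 + 47*sqrt(367194)/57)/(-32 + sqrt(367194)/57)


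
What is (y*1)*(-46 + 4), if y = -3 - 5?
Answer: 336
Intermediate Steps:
y = -8
(y*1)*(-46 + 4) = (-8*1)*(-46 + 4) = -8*(-42) = 336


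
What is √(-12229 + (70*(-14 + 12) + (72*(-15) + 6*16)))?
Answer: I*√13353 ≈ 115.56*I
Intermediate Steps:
√(-12229 + (70*(-14 + 12) + (72*(-15) + 6*16))) = √(-12229 + (70*(-2) + (-1080 + 96))) = √(-12229 + (-140 - 984)) = √(-12229 - 1124) = √(-13353) = I*√13353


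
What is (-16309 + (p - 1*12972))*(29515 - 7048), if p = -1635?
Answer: -694589772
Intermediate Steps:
(-16309 + (p - 1*12972))*(29515 - 7048) = (-16309 + (-1635 - 1*12972))*(29515 - 7048) = (-16309 + (-1635 - 12972))*22467 = (-16309 - 14607)*22467 = -30916*22467 = -694589772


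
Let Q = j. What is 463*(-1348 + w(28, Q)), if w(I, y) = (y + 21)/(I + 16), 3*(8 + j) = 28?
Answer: -82353347/132 ≈ -6.2389e+5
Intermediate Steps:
j = 4/3 (j = -8 + (1/3)*28 = -8 + 28/3 = 4/3 ≈ 1.3333)
Q = 4/3 ≈ 1.3333
w(I, y) = (21 + y)/(16 + I)
463*(-1348 + w(28, Q)) = 463*(-1348 + (21 + 4/3)/(16 + 28)) = 463*(-1348 + (67/3)/44) = 463*(-1348 + (1/44)*(67/3)) = 463*(-1348 + 67/132) = 463*(-177869/132) = -82353347/132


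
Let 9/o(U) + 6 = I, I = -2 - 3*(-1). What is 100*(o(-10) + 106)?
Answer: 10420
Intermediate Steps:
I = 1 (I = -2 + 3 = 1)
o(U) = -9/5 (o(U) = 9/(-6 + 1) = 9/(-5) = 9*(-1/5) = -9/5)
100*(o(-10) + 106) = 100*(-9/5 + 106) = 100*(521/5) = 10420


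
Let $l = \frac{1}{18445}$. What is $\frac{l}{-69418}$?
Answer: $- \frac{1}{1280415010} \approx -7.81 \cdot 10^{-10}$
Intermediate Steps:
$l = \frac{1}{18445} \approx 5.4215 \cdot 10^{-5}$
$\frac{l}{-69418} = \frac{1}{18445 \left(-69418\right)} = \frac{1}{18445} \left(- \frac{1}{69418}\right) = - \frac{1}{1280415010}$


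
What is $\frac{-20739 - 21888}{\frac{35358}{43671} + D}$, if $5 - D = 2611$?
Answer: $\frac{15910801}{972404} \approx 16.362$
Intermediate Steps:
$D = -2606$ ($D = 5 - 2611 = -2606$)
$\frac{-20739 - 21888}{\frac{35358}{43671} + D} = \frac{-20739 - 21888}{\frac{35358}{43671} - 2606} = - \frac{42627}{35358 \cdot \frac{1}{43671} - 2606} = - \frac{42627}{\frac{11786}{14557} - 2606} = - \frac{42627}{- \frac{37923756}{14557}} = \left(-42627\right) \left(- \frac{14557}{37923756}\right) = \frac{15910801}{972404}$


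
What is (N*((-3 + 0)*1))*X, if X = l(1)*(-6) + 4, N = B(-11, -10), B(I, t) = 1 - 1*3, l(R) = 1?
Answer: -12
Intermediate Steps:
B(I, t) = -2 (B(I, t) = 1 - 3 = -2)
N = -2
X = -2 (X = 1*(-6) + 4 = -6 + 4 = -2)
(N*((-3 + 0)*1))*X = -2*(-3 + 0)*(-2) = -(-6)*(-2) = -2*(-3)*(-2) = 6*(-2) = -12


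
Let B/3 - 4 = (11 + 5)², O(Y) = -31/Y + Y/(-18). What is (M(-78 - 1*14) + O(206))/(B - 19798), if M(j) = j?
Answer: 192065/35259372 ≈ 0.0054472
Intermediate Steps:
O(Y) = -31/Y - Y/18 (O(Y) = -31/Y + Y*(-1/18) = -31/Y - Y/18)
B = 780 (B = 12 + 3*(11 + 5)² = 12 + 3*16² = 12 + 3*256 = 12 + 768 = 780)
(M(-78 - 1*14) + O(206))/(B - 19798) = ((-78 - 1*14) + (-31/206 - 1/18*206))/(780 - 19798) = ((-78 - 14) + (-31*1/206 - 103/9))/(-19018) = (-92 + (-31/206 - 103/9))*(-1/19018) = (-92 - 21497/1854)*(-1/19018) = -192065/1854*(-1/19018) = 192065/35259372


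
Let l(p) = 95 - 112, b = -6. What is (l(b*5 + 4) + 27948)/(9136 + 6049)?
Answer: 27931/15185 ≈ 1.8394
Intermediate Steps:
l(p) = -17
(l(b*5 + 4) + 27948)/(9136 + 6049) = (-17 + 27948)/(9136 + 6049) = 27931/15185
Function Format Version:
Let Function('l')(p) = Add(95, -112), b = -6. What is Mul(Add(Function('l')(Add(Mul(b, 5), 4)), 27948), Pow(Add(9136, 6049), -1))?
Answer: Rational(27931, 15185) ≈ 1.8394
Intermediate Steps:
Function('l')(p) = -17
Mul(Add(Function('l')(Add(Mul(b, 5), 4)), 27948), Pow(Add(9136, 6049), -1)) = Mul(Add(-17, 27948), Pow(Add(9136, 6049), -1)) = Mul(27931, Pow(15185, -1)) = Mul(27931, Rational(1, 15185)) = Rational(27931, 15185)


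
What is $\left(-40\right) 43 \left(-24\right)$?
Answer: $41280$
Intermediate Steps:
$\left(-40\right) 43 \left(-24\right) = \left(-1720\right) \left(-24\right) = 41280$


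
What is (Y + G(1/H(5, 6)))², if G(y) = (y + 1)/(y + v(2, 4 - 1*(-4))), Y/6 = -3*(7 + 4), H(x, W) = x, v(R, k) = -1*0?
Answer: 36864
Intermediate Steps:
v(R, k) = 0
Y = -198 (Y = 6*(-3*(7 + 4)) = 6*(-3*11) = 6*(-33) = -198)
G(y) = (1 + y)/y (G(y) = (y + 1)/(y + 0) = (1 + y)/y)
(Y + G(1/H(5, 6)))² = (-198 + (1 + 1/5)/(1/5))² = (-198 + (1 + ⅕)/(⅕))² = (-198 + 5*(6/5))² = (-198 + 6)² = (-192)² = 36864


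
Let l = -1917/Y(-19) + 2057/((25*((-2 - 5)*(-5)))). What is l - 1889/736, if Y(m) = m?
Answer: 1231908463/12236000 ≈ 100.68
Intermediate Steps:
l = 1716458/16625 (l = -1917/(-19) + 2057/((25*((-2 - 5)*(-5)))) = -1917*(-1/19) + 2057/((25*(-7*(-5)))) = 1917/19 + 2057/((25*35)) = 1917/19 + 2057/875 = 1716458/16625 ≈ 103.25)
l - 1889/736 = 1716458/16625 - 1889/736 = 1231908463/12236000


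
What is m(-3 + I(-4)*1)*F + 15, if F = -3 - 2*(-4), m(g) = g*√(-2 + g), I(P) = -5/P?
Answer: 15 - 35*I*√15/8 ≈ 15.0 - 16.944*I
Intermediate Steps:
F = 5 (F = -3 + 8 = 5)
m(-3 + I(-4)*1)*F + 15 = ((-3 - 5/(-4)*1)*√(-2 + (-3 - 5/(-4)*1)))*5 + 15 = ((-3 - 5*(-¼)*1)*√(-2 + (-3 - 5*(-¼)*1)))*5 + 15 = ((-3 + (5/4)*1)*√(-2 + (-3 + (5/4)*1)))*5 + 15 = ((-3 + 5/4)*√(-2 + (-3 + 5/4)))*5 + 15 = -7*√(-2 - 7/4)/4*5 + 15 = -7*I*√15/8*5 + 15 = -35*I*√15/8 + 15 = 15 - 35*I*√15/8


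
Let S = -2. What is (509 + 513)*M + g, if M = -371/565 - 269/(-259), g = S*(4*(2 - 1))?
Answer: 7993576/20905 ≈ 382.38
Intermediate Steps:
g = -8 (g = -8*(2 - 1) = -8 ≈ -8.0000)
M = 55896/146335 (M = -371*1/565 - 269*(-1/259) = -371/565 + 269/259 = 55896/146335 ≈ 0.38197)
(509 + 513)*M + g = (509 + 513)*(55896/146335) - 8 = 1022*(55896/146335) - 8 = 8160816/20905 - 8 = 7993576/20905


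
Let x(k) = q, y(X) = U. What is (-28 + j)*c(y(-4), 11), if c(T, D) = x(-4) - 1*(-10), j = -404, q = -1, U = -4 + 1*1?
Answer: -3888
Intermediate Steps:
U = -3 (U = -4 + 1 = -3)
y(X) = -3
x(k) = -1
c(T, D) = 9 (c(T, D) = -1 - 1*(-10) = -1 + 10 = 9)
(-28 + j)*c(y(-4), 11) = (-28 - 404)*9 = -432*9 = -3888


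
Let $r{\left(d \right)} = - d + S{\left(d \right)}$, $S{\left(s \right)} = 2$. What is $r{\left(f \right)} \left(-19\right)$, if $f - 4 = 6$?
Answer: $152$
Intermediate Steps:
$f = 10$ ($f = 4 + 6 = 10$)
$r{\left(d \right)} = 2 - d$ ($r{\left(d \right)} = - d + 2 = 2 - d$)
$r{\left(f \right)} \left(-19\right) = \left(2 - 10\right) \left(-19\right) = \left(-8\right) \left(-19\right) = 152$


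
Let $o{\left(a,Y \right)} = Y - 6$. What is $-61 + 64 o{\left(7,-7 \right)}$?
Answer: $-893$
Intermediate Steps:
$o{\left(a,Y \right)} = -6 + Y$
$-61 + 64 o{\left(7,-7 \right)} = -61 + 64 \left(-6 - 7\right) = -61 + 64 \left(-13\right) = -61 - 832 = -893$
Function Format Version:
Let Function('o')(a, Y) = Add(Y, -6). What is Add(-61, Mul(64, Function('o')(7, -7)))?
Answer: -893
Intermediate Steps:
Function('o')(a, Y) = Add(-6, Y)
Add(-61, Mul(64, Function('o')(7, -7))) = Add(-61, Mul(64, Add(-6, -7))) = Add(-61, Mul(64, -13)) = Add(-61, -832) = -893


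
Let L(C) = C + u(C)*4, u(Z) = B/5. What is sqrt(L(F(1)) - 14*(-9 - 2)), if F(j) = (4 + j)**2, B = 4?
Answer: sqrt(4555)/5 ≈ 13.498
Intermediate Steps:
u(Z) = 4/5
L(C) = 16/5 + C (L(C) = C + (4/5)*4 = C + 16/5 = 16/5 + C)
sqrt(L(F(1)) - 14*(-9 - 2)) = sqrt((16/5 + (4 + 1)**2) - 14*(-9 - 2)) = sqrt((16/5 + 5**2) - 14*(-11)) = sqrt((16/5 + 25) + 154) = sqrt(141/5 + 154) = sqrt(911/5) = sqrt(4555)/5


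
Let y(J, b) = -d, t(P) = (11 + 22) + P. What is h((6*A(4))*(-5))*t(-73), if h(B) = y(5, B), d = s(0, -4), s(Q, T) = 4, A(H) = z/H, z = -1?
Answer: 160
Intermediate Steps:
A(H) = -1/H
d = 4
t(P) = 33 + P
y(J, b) = -4 (y(J, b) = -1*4 = -4)
h(B) = -4
h((6*A(4))*(-5))*t(-73) = -4*(33 - 73) = -4*(-40) = 160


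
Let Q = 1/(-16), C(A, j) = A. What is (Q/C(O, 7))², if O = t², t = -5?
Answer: 1/160000 ≈ 6.2500e-6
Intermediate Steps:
O = 25 (O = (-5)² = 25)
Q = -1/16 ≈ -0.062500
(Q/C(O, 7))² = (-1/16/25)² = (-1/16*1/25)² = (-1/400)² = 1/160000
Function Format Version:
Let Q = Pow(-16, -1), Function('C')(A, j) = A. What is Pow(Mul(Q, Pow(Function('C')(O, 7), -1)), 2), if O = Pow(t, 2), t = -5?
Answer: Rational(1, 160000) ≈ 6.2500e-6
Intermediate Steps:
O = 25 (O = Pow(-5, 2) = 25)
Q = Rational(-1, 16) ≈ -0.062500
Pow(Mul(Q, Pow(Function('C')(O, 7), -1)), 2) = Pow(Mul(Rational(-1, 16), Pow(25, -1)), 2) = Pow(Mul(Rational(-1, 16), Rational(1, 25)), 2) = Pow(Rational(-1, 400), 2) = Rational(1, 160000)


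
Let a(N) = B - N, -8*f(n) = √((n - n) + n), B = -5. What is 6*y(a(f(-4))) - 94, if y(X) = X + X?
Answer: -154 + 3*I ≈ -154.0 + 3.0*I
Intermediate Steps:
f(n) = -√n/8 (f(n) = -√((n - n) + n)/8 = -√(0 + n)/8 = -√n/8)
a(N) = -5 - N
y(X) = 2*X
6*y(a(f(-4))) - 94 = 6*(2*(-5 - (-1)*√(-4)/8)) - 94 = 6*(2*(-5 - (-1)*2*I/8)) - 94 = 6*(2*(-5 - (-1)*I/4)) - 94 = 6*(2*(-5 + I/4)) - 94 = 6*(-10 + I/2) - 94 = (-60 + 3*I) - 94 = -154 + 3*I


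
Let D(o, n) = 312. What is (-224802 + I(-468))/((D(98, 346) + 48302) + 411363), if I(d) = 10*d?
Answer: -229482/459977 ≈ -0.49890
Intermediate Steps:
(-224802 + I(-468))/((D(98, 346) + 48302) + 411363) = (-224802 + 10*(-468))/((312 + 48302) + 411363) = (-224802 - 4680)/(48614 + 411363) = -229482/459977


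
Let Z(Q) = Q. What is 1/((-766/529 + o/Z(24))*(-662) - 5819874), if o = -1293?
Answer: -2116/12237357347 ≈ -1.7291e-7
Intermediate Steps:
1/((-766/529 + o/Z(24))*(-662) - 5819874) = 1/((-766/529 - 1293/24)*(-662) - 5819874) = 1/((-766*1/529 - 1293*1/24)*(-662) - 5819874) = 1/((-766/529 - 431/8)*(-662) - 5819874) = 1/(-234127/4232*(-662) - 5819874) = 1/(77496037/2116 - 5819874) = 1/(-12237357347/2116) = -2116/12237357347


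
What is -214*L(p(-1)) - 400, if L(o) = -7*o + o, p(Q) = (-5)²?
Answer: 31700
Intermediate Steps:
p(Q) = 25
L(o) = -6*o
-214*L(p(-1)) - 400 = -(-1284)*25 - 400 = -214*(-150) - 400 = 32100 - 400 = 31700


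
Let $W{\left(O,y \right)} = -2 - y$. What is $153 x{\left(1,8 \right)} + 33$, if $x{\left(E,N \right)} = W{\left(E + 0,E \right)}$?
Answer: $-426$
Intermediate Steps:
$x{\left(E,N \right)} = -2 - E$
$153 x{\left(1,8 \right)} + 33 = 153 \left(-2 - 1\right) + 33 = 153 \left(-3\right) + 33 = -459 + 33 = -426$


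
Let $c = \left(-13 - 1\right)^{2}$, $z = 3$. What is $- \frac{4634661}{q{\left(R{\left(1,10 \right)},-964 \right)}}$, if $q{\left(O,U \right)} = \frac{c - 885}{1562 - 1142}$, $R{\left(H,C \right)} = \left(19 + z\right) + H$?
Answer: $\frac{1946557620}{689} \approx 2.8252 \cdot 10^{6}$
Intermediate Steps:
$R{\left(H,C \right)} = 22 + H$ ($R{\left(H,C \right)} = \left(19 + 3\right) + H = 22 + H$)
$c = 196$ ($c = \left(-14\right)^{2} = 196$)
$q{\left(O,U \right)} = - \frac{689}{420}$ ($q{\left(O,U \right)} = \frac{196 - 885}{1562 - 1142} = - \frac{689}{420}$)
$- \frac{4634661}{q{\left(R{\left(1,10 \right)},-964 \right)}} = - \frac{4634661}{- \frac{689}{420}} = \left(-4634661\right) \left(- \frac{420}{689}\right) = \frac{1946557620}{689}$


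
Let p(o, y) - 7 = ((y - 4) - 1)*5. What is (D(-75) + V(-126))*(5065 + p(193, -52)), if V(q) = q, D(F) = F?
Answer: -962187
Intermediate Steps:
p(o, y) = -18 + 5*y (p(o, y) = 7 + ((y - 4) - 1)*5 = 7 + ((-4 + y) - 1)*5 = 7 + (-5 + y)*5 = 7 + (-25 + 5*y) = -18 + 5*y)
(D(-75) + V(-126))*(5065 + p(193, -52)) = (-75 - 126)*(5065 + (-18 + 5*(-52))) = -201*(5065 + (-18 - 260)) = -201*(5065 - 278) = -201*4787 = -962187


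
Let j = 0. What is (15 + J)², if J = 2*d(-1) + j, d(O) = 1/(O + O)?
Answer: 196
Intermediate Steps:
d(O) = 1/(2*O)
J = -1 (J = 2*((½)/(-1)) + 0 = 2*((½)*(-1)) + 0 = 2*(-½) + 0 = -1 + 0 = -1)
(15 + J)² = (15 - 1)² = 14² = 196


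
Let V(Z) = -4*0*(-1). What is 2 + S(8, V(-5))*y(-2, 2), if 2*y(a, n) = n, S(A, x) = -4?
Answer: -2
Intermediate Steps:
V(Z) = 0 (V(Z) = 0*(-1) = 0)
y(a, n) = n/2
2 + S(8, V(-5))*y(-2, 2) = 2 - 2*2 = 2 - 4*1 = 2 - 4 = -2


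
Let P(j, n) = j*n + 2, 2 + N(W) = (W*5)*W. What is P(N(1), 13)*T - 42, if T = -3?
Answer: -165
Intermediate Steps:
N(W) = -2 + 5*W² (N(W) = -2 + (W*5)*W = -2 + (5*W)*W = -2 + 5*W²)
P(j, n) = 2 + j*n
P(N(1), 13)*T - 42 = (2 + (-2 + 5*1²)*13)*(-3) - 42 = (2 + (-2 + 5*1)*13)*(-3) - 42 = (2 + (-2 + 5)*13)*(-3) - 42 = (2 + 3*13)*(-3) - 42 = (2 + 39)*(-3) - 42 = 41*(-3) - 42 = -123 - 42 = -165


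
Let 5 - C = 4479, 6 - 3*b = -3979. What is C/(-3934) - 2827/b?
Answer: -7767682/7838495 ≈ -0.99097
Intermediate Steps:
b = 3985/3 (b = 2 - ⅓*(-3979) = 2 + 3979/3 = 3985/3 ≈ 1328.3)
C = -4474 (C = 5 - 1*4479 = 5 - 4479 = -4474)
C/(-3934) - 2827/b = -4474/(-3934) - 2827/3985/3 = -4474*(-1/3934) - 2827*3/3985 = 2237/1967 - 8481/3985 = -7767682/7838495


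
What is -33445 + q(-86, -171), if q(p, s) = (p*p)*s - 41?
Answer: -1298202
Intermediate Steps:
q(p, s) = -41 + s*p² (q(p, s) = p²*s - 41 = s*p² - 41 = -41 + s*p²)
-33445 + q(-86, -171) = -33445 + (-41 - 171*(-86)²) = -33445 + (-41 - 171*7396) = -33445 + (-41 - 1264716) = -33445 - 1264757 = -1298202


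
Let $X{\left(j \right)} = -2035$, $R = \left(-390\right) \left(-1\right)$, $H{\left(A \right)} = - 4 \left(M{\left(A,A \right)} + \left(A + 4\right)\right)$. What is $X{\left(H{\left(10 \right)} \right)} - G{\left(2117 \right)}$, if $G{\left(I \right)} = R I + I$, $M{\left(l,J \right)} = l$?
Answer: $-829782$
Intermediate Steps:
$H{\left(A \right)} = -16 - 8 A$ ($H{\left(A \right)} = - 4 \left(A + \left(A + 4\right)\right) = - 4 \left(A + \left(4 + A\right)\right) = - 4 \left(4 + 2 A\right) = -16 - 8 A$)
$R = 390$
$G{\left(I \right)} = 391 I$ ($G{\left(I \right)} = 390 I + I = 391 I$)
$X{\left(H{\left(10 \right)} \right)} - G{\left(2117 \right)} = -2035 - 391 \cdot 2117 = -2035 - 827747 = -829782$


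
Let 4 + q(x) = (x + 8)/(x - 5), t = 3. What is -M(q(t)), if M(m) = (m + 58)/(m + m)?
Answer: 97/38 ≈ 2.5526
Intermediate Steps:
q(x) = -4 + (8 + x)/(-5 + x) (q(x) = -4 + (x + 8)/(x - 5) = -4 + (8 + x)/(-5 + x))
M(m) = (58 + m)/(2*m) (M(m) = (58 + m)/((2*m)) = (58 + m)*(1/(2*m)) = (58 + m)/(2*m))
-M(q(t)) = -(58 + (28 - 3*3)/(-5 + 3))/(2*((28 - 3*3)/(-5 + 3))) = -(58 + (28 - 9)/(-2))/(2*((28 - 9)/(-2))) = -(58 - ½*19)/(2*((-½*19))) = -(58 - 19/2)/(2*(-19/2)) = -(-2)*97/(2*19*2) = -1*(-97/38) = 97/38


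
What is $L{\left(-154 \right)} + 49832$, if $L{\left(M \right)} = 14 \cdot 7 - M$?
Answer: $50084$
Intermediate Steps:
$L{\left(M \right)} = 98 - M$
$L{\left(-154 \right)} + 49832 = \left(98 - -154\right) + 49832 = \left(98 + 154\right) + 49832 = 252 + 49832 = 50084$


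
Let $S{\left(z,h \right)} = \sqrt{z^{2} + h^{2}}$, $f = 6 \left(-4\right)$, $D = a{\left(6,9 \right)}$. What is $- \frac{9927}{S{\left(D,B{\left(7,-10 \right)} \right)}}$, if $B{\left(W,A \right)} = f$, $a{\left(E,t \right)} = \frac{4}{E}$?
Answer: $- \frac{29781 \sqrt{1297}}{2594} \approx -413.47$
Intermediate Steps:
$D = \frac{2}{3}$ ($D = \frac{4}{6} = 4 \cdot \frac{1}{6} = \frac{2}{3} \approx 0.66667$)
$f = -24$
$B{\left(W,A \right)} = -24$
$S{\left(z,h \right)} = \sqrt{h^{2} + z^{2}}$
$- \frac{9927}{S{\left(D,B{\left(7,-10 \right)} \right)}} = - \frac{9927}{\sqrt{\left(-24\right)^{2} + \left(\frac{2}{3}\right)^{2}}} = - \frac{9927}{\sqrt{576 + \frac{4}{9}}} = - \frac{9927}{\sqrt{\frac{5188}{9}}} = - \frac{9927}{\frac{2}{3} \sqrt{1297}} = - 9927 \frac{3 \sqrt{1297}}{2594} = - \frac{29781 \sqrt{1297}}{2594}$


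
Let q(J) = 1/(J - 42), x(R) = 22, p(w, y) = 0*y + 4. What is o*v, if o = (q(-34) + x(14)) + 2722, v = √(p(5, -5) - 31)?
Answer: 625629*I*√3/76 ≈ 14258.0*I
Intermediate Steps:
p(w, y) = 4 (p(w, y) = 0 + 4 = 4)
q(J) = 1/(-42 + J)
v = 3*I*√3 (v = √(4 - 31) = √(-27) = 3*I*√3 ≈ 5.1962*I)
o = 208543/76 (o = (1/(-42 - 34) + 22) + 2722 = (1/(-76) + 22) + 2722 = (-1/76 + 22) + 2722 = 1671/76 + 2722 = 208543/76 ≈ 2744.0)
o*v = 208543*(3*I*√3)/76 = 625629*I*√3/76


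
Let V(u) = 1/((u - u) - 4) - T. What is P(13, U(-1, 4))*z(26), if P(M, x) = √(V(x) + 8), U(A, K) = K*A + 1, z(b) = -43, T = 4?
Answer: -43*√15/2 ≈ -83.269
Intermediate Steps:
V(u) = -17/4 (V(u) = 1/((u - u) - 4) - 1*4 = 1/(0 - 4) - 4 = 1/(-4) - 4 = -¼ - 4 = -17/4)
U(A, K) = 1 + A*K (U(A, K) = A*K + 1 = 1 + A*K)
P(M, x) = √15/2 (P(M, x) = √(-17/4 + 8) = √(15/4) = √15/2)
P(13, U(-1, 4))*z(26) = (√15/2)*(-43) = -43*√15/2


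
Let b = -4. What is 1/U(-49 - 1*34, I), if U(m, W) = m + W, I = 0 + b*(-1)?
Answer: -1/79 ≈ -0.012658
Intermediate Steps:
I = 4 (I = 0 - 4*(-1) = 0 + 4 = 4)
U(m, W) = W + m
1/U(-49 - 1*34, I) = 1/(4 + (-49 - 1*34)) = 1/(4 + (-49 - 34)) = 1/(4 - 83) = 1/(-79) = -1/79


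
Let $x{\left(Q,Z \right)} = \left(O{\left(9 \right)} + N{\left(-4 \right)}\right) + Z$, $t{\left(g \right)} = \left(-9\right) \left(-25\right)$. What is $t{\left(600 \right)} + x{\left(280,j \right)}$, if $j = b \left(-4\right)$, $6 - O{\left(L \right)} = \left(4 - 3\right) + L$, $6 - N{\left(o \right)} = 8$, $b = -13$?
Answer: $271$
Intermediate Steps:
$N{\left(o \right)} = -2$ ($N{\left(o \right)} = 6 - 8 = -2$)
$t{\left(g \right)} = 225$
$O{\left(L \right)} = 5 - L$ ($O{\left(L \right)} = 6 - \left(\left(4 - 3\right) + L\right) = 6 - \left(1 + L\right) = 5 - L$)
$j = 52$ ($j = \left(-13\right) \left(-4\right) = 52$)
$x{\left(Q,Z \right)} = -6 + Z$ ($x{\left(Q,Z \right)} = \left(\left(5 - 9\right) - 2\right) + Z = \left(-4 - 2\right) + Z = -6 + Z$)
$t{\left(600 \right)} + x{\left(280,j \right)} = 225 + \left(-6 + 52\right) = 225 + 46 = 271$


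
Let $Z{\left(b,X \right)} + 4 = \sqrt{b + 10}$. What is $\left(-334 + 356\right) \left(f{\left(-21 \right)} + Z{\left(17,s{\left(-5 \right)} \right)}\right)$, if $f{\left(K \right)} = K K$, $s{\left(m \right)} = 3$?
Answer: $9614 + 66 \sqrt{3} \approx 9728.3$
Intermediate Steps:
$Z{\left(b,X \right)} = -4 + \sqrt{10 + b}$ ($Z{\left(b,X \right)} = -4 + \sqrt{b + 10} = -4 + \sqrt{10 + b}$)
$f{\left(K \right)} = K^{2}$
$\left(-334 + 356\right) \left(f{\left(-21 \right)} + Z{\left(17,s{\left(-5 \right)} \right)}\right) = \left(-334 + 356\right) \left(\left(-21\right)^{2} - \left(4 - \sqrt{10 + 17}\right)\right) = 22 \left(441 - \left(4 - \sqrt{27}\right)\right) = 22 \left(441 - \left(4 - 3 \sqrt{3}\right)\right) = 22 \left(437 + 3 \sqrt{3}\right) = 9614 + 66 \sqrt{3}$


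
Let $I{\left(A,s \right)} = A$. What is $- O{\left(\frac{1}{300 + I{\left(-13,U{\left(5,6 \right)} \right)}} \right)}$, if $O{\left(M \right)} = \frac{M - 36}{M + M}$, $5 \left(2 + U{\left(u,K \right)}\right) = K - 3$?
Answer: $\frac{10331}{2} \approx 5165.5$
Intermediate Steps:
$U{\left(u,K \right)} = - \frac{13}{5} + \frac{K}{5}$ ($U{\left(u,K \right)} = -2 + \frac{K - 3}{5} = -2 + \frac{-3 + K}{5} = -2 + \left(- \frac{3}{5} + \frac{K}{5}\right) = - \frac{13}{5} + \frac{K}{5}$)
$O{\left(M \right)} = \frac{-36 + M}{2 M}$
$- O{\left(\frac{1}{300 + I{\left(-13,U{\left(5,6 \right)} \right)}} \right)} = - \frac{-36 + \frac{1}{300 - 13}}{2 \frac{1}{300 - 13}} = - \frac{-36 + \frac{1}{287}}{2 \cdot \frac{1}{287}} = - \frac{\frac{1}{\frac{1}{287}} \left(-36 + \frac{1}{287}\right)}{2} = - \frac{287 \left(-10331\right)}{2 \cdot 287} = \left(-1\right) \left(- \frac{10331}{2}\right) = \frac{10331}{2}$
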